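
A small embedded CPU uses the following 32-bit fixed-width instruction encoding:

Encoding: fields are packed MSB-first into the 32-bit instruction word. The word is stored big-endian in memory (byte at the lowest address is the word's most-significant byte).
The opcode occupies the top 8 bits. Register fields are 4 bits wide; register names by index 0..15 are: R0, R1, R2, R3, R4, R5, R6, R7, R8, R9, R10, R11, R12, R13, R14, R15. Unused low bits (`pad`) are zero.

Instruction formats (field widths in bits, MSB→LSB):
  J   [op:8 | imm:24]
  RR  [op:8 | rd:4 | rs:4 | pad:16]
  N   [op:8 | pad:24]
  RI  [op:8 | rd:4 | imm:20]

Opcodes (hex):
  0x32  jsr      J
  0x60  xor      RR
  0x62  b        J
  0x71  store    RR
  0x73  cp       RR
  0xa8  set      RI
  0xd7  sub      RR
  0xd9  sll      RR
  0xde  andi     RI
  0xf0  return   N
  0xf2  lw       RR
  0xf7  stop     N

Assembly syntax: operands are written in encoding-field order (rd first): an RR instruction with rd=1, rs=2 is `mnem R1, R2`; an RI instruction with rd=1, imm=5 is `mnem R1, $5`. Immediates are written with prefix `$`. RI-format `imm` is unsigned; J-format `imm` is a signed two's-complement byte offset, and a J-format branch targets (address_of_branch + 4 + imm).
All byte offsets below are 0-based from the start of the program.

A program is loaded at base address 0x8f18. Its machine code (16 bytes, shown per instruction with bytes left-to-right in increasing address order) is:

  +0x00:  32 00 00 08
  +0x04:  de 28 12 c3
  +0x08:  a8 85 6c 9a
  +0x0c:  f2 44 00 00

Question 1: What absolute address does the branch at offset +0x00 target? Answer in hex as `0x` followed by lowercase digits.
off 0x00: read 32 00 00 08 as big → 0x32000008
  op=0x32000008>>24=0x32 ⇒ jsr (J)
  imm@[23:0]=0x8 ⇒ $8
  target = base 0x8f18 + off 0x00 + 4 + imm 8 = 0x8f24

0x8f24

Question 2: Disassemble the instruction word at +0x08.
[08] a8 85 6c 9a → 0xa8856c9a
  op=0xa8856c9a>>24=0xa8 ⇒ set (RI)
  rd: (w>>20)&0xf=0x8 → R8
  imm: (w>>0)&0xfffff=0x56c9a → $355482

set R8, $355482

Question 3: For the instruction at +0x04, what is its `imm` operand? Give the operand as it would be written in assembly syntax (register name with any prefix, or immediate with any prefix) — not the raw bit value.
+0x04: de 28 12 c3 ⇒ word 0xde2812c3 (big)
  opcode bits[31:24]=0xde: andi/RI
  rd: (w>>20)&0xf=0x2 → R2
  imm: (w>>0)&0xfffff=0x812c3 → $529091

$529091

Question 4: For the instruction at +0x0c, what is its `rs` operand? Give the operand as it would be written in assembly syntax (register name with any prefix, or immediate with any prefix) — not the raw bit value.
R4

[0c] f2 44 00 00 → 0xf2440000
  top 8b → 0xf2 → lw [RR]
  rd: (w>>20)&0xf=0x4 → R4
  rs: (w>>16)&0xf=0x4 → R4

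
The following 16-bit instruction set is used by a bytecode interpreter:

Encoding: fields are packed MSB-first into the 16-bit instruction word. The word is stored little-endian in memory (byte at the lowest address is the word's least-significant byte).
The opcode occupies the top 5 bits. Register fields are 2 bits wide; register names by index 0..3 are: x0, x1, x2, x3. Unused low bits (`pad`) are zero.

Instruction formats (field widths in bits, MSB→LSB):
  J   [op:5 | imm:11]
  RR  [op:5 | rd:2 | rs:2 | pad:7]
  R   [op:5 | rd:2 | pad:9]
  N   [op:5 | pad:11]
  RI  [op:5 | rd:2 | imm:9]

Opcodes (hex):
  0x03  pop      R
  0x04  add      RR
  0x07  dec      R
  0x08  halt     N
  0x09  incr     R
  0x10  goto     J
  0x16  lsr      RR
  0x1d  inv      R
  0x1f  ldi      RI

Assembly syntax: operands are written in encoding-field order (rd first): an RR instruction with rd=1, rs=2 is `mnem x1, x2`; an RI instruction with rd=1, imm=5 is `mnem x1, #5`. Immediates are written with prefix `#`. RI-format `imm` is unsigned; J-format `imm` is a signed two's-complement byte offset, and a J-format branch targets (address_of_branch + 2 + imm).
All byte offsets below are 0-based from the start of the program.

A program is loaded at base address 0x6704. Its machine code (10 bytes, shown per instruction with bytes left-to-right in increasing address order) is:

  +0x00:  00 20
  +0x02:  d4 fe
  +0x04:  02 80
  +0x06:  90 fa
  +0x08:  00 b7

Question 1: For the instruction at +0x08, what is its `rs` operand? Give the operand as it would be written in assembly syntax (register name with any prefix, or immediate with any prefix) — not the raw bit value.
x2

+0x08: 00 b7 ⇒ word 0xb700 (little)
  op=0xb700>>11=0x16 ⇒ lsr (RR)
  [10:9] rd=3 = x3
  [8:7] rs=2 = x2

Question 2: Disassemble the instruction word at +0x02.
+0x02: d4 fe ⇒ word 0xfed4 (little)
  top 5b → 0x1f → ldi [RI]
  rd@[10:9]=0x3 ⇒ x3
  imm@[8:0]=0xd4 ⇒ #212

ldi x3, #212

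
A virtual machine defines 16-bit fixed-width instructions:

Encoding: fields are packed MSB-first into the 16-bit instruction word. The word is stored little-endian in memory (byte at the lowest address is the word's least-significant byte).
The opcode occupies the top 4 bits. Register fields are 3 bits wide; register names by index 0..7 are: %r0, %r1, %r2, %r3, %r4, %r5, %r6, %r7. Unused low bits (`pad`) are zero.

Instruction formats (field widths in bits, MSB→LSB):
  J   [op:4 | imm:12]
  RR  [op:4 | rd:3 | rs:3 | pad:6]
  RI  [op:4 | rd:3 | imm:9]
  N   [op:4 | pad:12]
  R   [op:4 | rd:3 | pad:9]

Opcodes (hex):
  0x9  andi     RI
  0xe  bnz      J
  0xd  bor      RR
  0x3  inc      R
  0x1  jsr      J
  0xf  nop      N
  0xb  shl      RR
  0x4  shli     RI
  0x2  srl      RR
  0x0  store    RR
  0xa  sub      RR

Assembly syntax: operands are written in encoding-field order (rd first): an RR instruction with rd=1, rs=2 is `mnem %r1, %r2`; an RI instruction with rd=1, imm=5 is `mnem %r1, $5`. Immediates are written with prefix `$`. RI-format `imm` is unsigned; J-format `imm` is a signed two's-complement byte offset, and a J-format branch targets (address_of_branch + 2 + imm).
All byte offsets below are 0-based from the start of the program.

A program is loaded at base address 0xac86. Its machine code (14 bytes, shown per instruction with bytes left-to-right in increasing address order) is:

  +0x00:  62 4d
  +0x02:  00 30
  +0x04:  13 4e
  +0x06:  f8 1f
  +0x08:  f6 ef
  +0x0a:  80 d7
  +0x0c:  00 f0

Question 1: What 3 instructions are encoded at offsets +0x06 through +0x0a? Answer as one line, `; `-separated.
@+06  little-endian(f8 1f) = 0x1ff8
  opcode bits[15:12]=0x1: jsr/J
  [11:0] imm=4088 (s12→-8) = $-8
@+08  little-endian(f6 ef) = 0xeff6
  opcode bits[15:12]=0xe: bnz/J
  [11:0] imm=4086 (s12→-10) = $-10
@+0a  little-endian(80 d7) = 0xd780
  opcode bits[15:12]=0xd: bor/RR
  [11:9] rd=3 = %r3
  [8:6] rs=6 = %r6

jsr $-8; bnz $-10; bor %r3, %r6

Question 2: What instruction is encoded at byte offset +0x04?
shli %r7, $19

@+04  little-endian(13 4e) = 0x4e13
  top 4b → 0x4 → shli [RI]
  rd@[11:9]=0x7 ⇒ %r7
  imm@[8:0]=0x13 ⇒ $19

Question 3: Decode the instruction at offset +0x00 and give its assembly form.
off 0x00: read 62 4d as little → 0x4d62
  opcode bits[15:12]=0x4: shli/RI
  rd: (w>>9)&0x7=0x6 → %r6
  imm: (w>>0)&0x1ff=0x162 → $354

shli %r6, $354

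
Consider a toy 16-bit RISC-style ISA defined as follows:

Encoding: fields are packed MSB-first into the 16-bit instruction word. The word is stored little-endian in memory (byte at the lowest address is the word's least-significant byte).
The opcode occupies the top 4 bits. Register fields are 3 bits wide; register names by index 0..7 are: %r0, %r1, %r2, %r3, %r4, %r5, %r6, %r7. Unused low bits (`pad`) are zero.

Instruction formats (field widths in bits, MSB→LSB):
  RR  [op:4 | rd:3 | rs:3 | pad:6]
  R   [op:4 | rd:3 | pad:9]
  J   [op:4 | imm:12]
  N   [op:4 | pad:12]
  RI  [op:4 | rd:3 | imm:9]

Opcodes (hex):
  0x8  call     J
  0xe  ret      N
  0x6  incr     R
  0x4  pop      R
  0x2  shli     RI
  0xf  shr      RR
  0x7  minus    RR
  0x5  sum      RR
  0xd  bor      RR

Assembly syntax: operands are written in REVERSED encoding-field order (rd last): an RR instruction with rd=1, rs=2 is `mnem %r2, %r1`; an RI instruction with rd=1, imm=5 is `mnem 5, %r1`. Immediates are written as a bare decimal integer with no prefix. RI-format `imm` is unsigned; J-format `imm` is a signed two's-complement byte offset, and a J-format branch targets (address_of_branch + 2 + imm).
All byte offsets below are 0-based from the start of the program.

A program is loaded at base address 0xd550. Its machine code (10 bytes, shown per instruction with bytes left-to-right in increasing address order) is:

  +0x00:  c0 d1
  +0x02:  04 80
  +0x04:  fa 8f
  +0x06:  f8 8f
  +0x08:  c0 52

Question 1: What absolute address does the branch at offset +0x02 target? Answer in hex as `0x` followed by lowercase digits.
[02] 04 80 → 0x8004
  op=0x8004>>12=0x8 ⇒ call (J)
  [11:0] imm=4 = 4
  target = base 0xd550 + off 0x02 + 2 + imm 4 = 0xd558

0xd558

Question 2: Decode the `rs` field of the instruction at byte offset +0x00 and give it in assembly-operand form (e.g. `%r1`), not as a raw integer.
%r7

+0x00: c0 d1 ⇒ word 0xd1c0 (little)
  top 4b → 0xd → bor [RR]
  rd: (w>>9)&0x7=0x0 → %r0
  rs: (w>>6)&0x7=0x7 → %r7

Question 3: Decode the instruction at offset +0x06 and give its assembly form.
call -8

off 0x06: read f8 8f as little → 0x8ff8
  op=0x8ff8>>12=0x8 ⇒ call (J)
  [11:0] imm=4088 (s12→-8) = -8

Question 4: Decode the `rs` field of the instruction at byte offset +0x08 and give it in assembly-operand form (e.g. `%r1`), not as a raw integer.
%r3

off 0x08: read c0 52 as little → 0x52c0
  op=0x52c0>>12=0x5 ⇒ sum (RR)
  [11:9] rd=1 = %r1
  [8:6] rs=3 = %r3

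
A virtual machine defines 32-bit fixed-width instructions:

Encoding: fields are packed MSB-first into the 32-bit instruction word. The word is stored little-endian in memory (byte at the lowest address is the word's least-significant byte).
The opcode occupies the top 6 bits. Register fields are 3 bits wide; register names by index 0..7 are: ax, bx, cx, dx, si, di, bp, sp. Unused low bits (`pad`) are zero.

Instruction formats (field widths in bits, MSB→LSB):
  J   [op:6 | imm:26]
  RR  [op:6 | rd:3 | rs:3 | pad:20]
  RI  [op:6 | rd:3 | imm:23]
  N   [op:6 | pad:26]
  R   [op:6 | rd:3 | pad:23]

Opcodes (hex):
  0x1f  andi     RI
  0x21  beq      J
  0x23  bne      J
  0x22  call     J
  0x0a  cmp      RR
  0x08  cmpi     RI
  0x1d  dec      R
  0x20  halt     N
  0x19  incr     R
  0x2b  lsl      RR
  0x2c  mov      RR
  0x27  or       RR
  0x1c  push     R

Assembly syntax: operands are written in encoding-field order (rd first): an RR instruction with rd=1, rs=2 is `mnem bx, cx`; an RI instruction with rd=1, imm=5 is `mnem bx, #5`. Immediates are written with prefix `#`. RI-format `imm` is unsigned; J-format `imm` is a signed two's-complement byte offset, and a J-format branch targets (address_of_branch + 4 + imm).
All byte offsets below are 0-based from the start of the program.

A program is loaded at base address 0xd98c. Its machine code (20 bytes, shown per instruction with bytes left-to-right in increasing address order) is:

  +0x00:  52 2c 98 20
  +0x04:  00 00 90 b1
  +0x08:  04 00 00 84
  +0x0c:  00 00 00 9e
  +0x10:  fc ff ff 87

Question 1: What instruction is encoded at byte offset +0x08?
+0x08: 04 00 00 84 ⇒ word 0x84000004 (little)
  opcode bits[31:26]=0x21: beq/J
  imm: (w>>0)&0x3ffffff=0x4 → #4

beq #4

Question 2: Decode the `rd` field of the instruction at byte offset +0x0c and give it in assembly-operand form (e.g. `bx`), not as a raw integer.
si

[0c] 00 00 00 9e → 0x9e000000
  op=0x9e000000>>26=0x27 ⇒ or (RR)
  rd: (w>>23)&0x7=0x4 → si
  rs: (w>>20)&0x7=0x0 → ax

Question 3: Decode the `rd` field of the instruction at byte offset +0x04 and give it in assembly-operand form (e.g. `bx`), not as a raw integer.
off 0x04: read 00 00 90 b1 as little → 0xb1900000
  top 6b → 0x2c → mov [RR]
  rd@[25:23]=0x3 ⇒ dx
  rs@[22:20]=0x1 ⇒ bx

dx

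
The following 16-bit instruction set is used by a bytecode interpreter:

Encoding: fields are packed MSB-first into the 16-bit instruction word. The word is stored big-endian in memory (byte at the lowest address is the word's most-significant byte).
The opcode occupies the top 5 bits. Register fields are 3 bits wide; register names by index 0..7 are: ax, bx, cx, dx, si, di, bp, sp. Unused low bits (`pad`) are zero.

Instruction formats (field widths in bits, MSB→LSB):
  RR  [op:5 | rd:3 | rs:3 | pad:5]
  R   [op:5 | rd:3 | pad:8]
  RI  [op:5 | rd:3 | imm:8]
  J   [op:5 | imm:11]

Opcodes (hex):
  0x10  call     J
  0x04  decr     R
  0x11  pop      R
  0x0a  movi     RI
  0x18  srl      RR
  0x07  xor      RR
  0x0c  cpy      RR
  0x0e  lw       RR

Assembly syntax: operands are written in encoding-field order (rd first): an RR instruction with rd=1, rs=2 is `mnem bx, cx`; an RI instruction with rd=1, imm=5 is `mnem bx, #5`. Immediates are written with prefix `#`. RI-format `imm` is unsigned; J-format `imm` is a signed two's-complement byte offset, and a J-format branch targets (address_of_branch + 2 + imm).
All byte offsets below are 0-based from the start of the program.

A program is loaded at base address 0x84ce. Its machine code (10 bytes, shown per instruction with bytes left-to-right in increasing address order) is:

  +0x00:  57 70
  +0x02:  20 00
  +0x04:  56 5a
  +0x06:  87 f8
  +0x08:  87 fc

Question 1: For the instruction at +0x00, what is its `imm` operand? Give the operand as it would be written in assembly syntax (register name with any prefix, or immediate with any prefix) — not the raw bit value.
#112

+0x00: 57 70 ⇒ word 0x5770 (big)
  opcode bits[15:11]=0xa: movi/RI
  rd: (w>>8)&0x7=0x7 → sp
  imm: (w>>0)&0xff=0x70 → #112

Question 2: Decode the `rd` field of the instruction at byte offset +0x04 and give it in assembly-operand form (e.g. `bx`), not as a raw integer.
bp

off 0x04: read 56 5a as big → 0x565a
  top 5b → 0xa → movi [RI]
  [10:8] rd=6 = bp
  [7:0] imm=90 = #90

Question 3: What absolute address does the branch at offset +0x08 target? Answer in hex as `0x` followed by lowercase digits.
+0x08: 87 fc ⇒ word 0x87fc (big)
  top 5b → 0x10 → call [J]
  [10:0] imm=2044 (s11→-4) = #-4
  target = base 0x84ce + off 0x08 + 2 + imm -4 = 0x84d4

0x84d4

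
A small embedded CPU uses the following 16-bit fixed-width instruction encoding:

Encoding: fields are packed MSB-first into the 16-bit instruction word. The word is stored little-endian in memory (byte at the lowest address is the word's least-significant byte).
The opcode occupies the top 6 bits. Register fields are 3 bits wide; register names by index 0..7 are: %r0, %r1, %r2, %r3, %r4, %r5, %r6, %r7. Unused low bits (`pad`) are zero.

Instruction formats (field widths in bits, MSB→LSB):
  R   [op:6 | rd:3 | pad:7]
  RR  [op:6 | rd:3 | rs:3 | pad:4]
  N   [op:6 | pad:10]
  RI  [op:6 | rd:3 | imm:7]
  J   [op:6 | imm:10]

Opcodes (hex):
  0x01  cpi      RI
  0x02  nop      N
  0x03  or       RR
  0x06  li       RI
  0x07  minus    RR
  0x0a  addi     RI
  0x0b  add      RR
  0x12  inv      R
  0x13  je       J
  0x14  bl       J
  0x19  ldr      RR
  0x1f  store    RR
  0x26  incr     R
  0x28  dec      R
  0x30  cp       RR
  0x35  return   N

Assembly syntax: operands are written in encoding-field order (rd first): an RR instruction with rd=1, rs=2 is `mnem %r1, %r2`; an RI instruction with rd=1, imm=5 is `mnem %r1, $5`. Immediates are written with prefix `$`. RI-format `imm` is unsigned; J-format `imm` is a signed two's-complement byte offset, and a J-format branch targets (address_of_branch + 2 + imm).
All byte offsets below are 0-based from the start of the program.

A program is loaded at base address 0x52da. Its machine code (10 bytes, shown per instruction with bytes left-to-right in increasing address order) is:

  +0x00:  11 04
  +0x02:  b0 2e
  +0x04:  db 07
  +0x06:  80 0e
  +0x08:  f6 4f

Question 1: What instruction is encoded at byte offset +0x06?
or %r5, %r0

+0x06: 80 0e ⇒ word 0x0e80 (little)
  top 6b → 0x3 → or [RR]
  rd: (w>>7)&0x7=0x5 → %r5
  rs: (w>>4)&0x7=0x0 → %r0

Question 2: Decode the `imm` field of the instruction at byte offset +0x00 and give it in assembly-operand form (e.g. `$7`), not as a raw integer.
$17

off 0x00: read 11 04 as little → 0x0411
  op=0x0411>>10=0x1 ⇒ cpi (RI)
  rd: (w>>7)&0x7=0x0 → %r0
  imm: (w>>0)&0x7f=0x11 → $17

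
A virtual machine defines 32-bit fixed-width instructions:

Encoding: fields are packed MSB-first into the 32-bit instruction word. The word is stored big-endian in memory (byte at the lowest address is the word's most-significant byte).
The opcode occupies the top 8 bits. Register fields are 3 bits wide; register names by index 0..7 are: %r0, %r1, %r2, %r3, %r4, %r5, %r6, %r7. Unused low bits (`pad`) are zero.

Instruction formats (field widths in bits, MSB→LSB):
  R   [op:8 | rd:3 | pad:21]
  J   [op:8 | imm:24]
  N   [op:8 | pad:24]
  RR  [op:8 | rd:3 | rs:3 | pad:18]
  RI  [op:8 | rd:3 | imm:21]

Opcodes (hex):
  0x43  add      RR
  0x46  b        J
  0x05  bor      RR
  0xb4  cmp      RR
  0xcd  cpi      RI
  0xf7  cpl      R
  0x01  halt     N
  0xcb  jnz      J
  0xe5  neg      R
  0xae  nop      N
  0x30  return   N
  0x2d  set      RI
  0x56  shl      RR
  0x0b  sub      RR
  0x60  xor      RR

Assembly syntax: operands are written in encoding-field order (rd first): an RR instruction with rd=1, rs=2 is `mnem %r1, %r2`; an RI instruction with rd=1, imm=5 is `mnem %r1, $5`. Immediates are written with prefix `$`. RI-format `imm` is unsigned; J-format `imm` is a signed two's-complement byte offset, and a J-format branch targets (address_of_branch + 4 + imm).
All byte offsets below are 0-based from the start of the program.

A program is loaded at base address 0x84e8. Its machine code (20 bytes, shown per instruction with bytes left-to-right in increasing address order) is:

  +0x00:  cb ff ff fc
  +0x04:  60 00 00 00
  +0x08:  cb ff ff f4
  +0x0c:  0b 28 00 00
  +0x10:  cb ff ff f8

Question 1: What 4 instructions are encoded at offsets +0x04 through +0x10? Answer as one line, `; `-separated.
xor %r0, %r0; jnz $-12; sub %r1, %r2; jnz $-8

off 0x04: read 60 00 00 00 as big → 0x60000000
  top 8b → 0x60 → xor [RR]
  rd@[23:21]=0x0 ⇒ %r0
  rs@[20:18]=0x0 ⇒ %r0
off 0x08: read cb ff ff f4 as big → 0xcbfffff4
  top 8b → 0xcb → jnz [J]
  imm@[23:0]=0xfffff4 (s24→-12) ⇒ $-12
off 0x0c: read 0b 28 00 00 as big → 0x0b280000
  top 8b → 0xb → sub [RR]
  rd@[23:21]=0x1 ⇒ %r1
  rs@[20:18]=0x2 ⇒ %r2
off 0x10: read cb ff ff f8 as big → 0xcbfffff8
  top 8b → 0xcb → jnz [J]
  imm@[23:0]=0xfffff8 (s24→-8) ⇒ $-8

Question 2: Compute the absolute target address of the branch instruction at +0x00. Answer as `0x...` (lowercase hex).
+0x00: cb ff ff fc ⇒ word 0xcbfffffc (big)
  top 8b → 0xcb → jnz [J]
  [23:0] imm=16777212 (s24→-4) = $-4
  target = base 0x84e8 + off 0x00 + 4 + imm -4 = 0x84e8

0x84e8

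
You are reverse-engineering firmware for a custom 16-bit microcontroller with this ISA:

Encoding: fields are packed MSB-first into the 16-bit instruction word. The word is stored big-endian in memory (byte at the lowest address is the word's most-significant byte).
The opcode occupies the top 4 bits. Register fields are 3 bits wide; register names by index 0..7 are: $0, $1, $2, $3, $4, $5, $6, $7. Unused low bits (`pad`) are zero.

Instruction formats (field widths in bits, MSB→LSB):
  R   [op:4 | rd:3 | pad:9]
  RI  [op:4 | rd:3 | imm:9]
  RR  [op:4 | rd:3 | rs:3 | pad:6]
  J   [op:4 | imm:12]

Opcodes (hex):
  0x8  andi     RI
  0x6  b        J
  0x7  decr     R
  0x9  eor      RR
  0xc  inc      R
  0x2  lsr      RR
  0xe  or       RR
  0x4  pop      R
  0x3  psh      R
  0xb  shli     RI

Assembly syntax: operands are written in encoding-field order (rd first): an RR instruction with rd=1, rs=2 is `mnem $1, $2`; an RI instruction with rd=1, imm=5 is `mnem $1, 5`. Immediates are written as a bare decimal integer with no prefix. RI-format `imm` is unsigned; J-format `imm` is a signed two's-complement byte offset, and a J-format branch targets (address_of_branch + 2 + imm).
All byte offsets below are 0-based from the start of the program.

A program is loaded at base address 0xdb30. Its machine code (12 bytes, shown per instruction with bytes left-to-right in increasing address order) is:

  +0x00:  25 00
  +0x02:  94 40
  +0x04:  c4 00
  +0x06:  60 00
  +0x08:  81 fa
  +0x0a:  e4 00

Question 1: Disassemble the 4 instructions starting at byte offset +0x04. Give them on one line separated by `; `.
inc $2; b 0; andi $0, 506; or $2, $0

off 0x04: read c4 00 as big → 0xc400
  op=0xc400>>12=0xc ⇒ inc (R)
  rd: (w>>9)&0x7=0x2 → $2
off 0x06: read 60 00 as big → 0x6000
  op=0x6000>>12=0x6 ⇒ b (J)
  imm: (w>>0)&0xfff=0x0 → 0
off 0x08: read 81 fa as big → 0x81fa
  op=0x81fa>>12=0x8 ⇒ andi (RI)
  rd: (w>>9)&0x7=0x0 → $0
  imm: (w>>0)&0x1ff=0x1fa → 506
off 0x0a: read e4 00 as big → 0xe400
  op=0xe400>>12=0xe ⇒ or (RR)
  rd: (w>>9)&0x7=0x2 → $2
  rs: (w>>6)&0x7=0x0 → $0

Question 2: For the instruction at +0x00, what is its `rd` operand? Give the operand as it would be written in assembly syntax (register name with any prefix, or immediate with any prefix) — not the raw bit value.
[00] 25 00 → 0x2500
  top 4b → 0x2 → lsr [RR]
  rd: (w>>9)&0x7=0x2 → $2
  rs: (w>>6)&0x7=0x4 → $4

$2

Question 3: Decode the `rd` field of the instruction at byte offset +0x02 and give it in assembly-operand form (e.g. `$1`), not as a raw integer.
$2

+0x02: 94 40 ⇒ word 0x9440 (big)
  op=0x9440>>12=0x9 ⇒ eor (RR)
  [11:9] rd=2 = $2
  [8:6] rs=1 = $1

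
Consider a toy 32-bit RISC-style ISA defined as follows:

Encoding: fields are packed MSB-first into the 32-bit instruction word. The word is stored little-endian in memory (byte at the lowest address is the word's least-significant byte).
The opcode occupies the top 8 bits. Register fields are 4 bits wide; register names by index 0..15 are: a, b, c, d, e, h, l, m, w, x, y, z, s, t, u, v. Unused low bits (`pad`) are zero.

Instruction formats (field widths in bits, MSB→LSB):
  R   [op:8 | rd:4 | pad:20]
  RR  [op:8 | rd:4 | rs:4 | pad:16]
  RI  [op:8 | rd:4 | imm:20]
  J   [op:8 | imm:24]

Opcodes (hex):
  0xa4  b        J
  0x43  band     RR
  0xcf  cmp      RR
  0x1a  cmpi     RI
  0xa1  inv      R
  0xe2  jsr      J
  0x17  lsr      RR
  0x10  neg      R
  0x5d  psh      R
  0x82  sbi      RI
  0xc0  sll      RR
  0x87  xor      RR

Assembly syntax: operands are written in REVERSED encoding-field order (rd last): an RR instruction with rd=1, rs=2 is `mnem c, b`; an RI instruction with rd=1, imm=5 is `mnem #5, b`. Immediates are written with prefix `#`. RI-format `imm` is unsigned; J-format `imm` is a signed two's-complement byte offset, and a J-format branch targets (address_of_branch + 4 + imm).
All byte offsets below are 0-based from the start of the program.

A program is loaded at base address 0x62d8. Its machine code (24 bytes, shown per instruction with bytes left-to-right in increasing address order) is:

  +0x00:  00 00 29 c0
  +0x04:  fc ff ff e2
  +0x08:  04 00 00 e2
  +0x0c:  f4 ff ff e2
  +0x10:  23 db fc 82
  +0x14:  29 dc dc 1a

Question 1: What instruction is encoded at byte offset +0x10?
sbi #842531, v

off 0x10: read 23 db fc 82 as little → 0x82fcdb23
  opcode bits[31:24]=0x82: sbi/RI
  rd@[23:20]=0xf ⇒ v
  imm@[19:0]=0xcdb23 ⇒ #842531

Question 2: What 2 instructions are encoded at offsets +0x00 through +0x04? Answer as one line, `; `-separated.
sll x, c; jsr #-4

[00] 00 00 29 c0 → 0xc0290000
  opcode bits[31:24]=0xc0: sll/RR
  rd@[23:20]=0x2 ⇒ c
  rs@[19:16]=0x9 ⇒ x
[04] fc ff ff e2 → 0xe2fffffc
  opcode bits[31:24]=0xe2: jsr/J
  imm@[23:0]=0xfffffc (s24→-4) ⇒ #-4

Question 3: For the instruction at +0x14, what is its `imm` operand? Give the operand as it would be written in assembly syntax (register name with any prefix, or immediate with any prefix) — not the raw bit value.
+0x14: 29 dc dc 1a ⇒ word 0x1adcdc29 (little)
  top 8b → 0x1a → cmpi [RI]
  [23:20] rd=13 = t
  [19:0] imm=842793 = #842793

#842793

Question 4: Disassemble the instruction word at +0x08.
+0x08: 04 00 00 e2 ⇒ word 0xe2000004 (little)
  opcode bits[31:24]=0xe2: jsr/J
  [23:0] imm=4 = #4

jsr #4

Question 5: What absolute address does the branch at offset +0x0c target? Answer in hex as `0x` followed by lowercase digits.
[0c] f4 ff ff e2 → 0xe2fffff4
  top 8b → 0xe2 → jsr [J]
  [23:0] imm=16777204 (s24→-12) = #-12
  target = base 0x62d8 + off 0x0c + 4 + imm -12 = 0x62dc

0x62dc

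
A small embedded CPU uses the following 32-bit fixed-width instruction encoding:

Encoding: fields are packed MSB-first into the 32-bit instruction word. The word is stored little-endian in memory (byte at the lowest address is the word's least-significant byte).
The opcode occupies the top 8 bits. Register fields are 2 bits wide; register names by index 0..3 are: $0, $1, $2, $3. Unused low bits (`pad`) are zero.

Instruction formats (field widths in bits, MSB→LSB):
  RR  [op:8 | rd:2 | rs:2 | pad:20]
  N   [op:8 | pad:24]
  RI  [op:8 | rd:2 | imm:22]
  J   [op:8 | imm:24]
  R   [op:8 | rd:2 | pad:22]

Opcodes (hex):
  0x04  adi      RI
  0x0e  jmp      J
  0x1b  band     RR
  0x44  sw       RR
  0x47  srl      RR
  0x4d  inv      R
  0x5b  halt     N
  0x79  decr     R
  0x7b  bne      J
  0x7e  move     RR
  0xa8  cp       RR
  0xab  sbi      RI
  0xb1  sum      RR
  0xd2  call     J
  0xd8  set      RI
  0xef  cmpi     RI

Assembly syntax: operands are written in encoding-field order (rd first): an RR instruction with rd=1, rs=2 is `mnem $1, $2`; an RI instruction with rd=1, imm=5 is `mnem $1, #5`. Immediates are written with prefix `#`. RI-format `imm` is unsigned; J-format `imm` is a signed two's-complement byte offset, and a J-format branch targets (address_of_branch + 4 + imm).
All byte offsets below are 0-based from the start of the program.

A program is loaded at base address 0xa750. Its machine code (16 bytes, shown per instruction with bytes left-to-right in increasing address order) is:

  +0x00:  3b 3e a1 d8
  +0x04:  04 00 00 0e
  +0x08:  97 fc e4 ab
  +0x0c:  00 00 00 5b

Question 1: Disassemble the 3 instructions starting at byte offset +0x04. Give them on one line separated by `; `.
jmp #4; sbi $3, #2423959; halt

off 0x04: read 04 00 00 0e as little → 0x0e000004
  opcode bits[31:24]=0xe: jmp/J
  imm@[23:0]=0x4 ⇒ #4
off 0x08: read 97 fc e4 ab as little → 0xabe4fc97
  opcode bits[31:24]=0xab: sbi/RI
  rd@[23:22]=0x3 ⇒ $3
  imm@[21:0]=0x24fc97 ⇒ #2423959
off 0x0c: read 00 00 00 5b as little → 0x5b000000
  opcode bits[31:24]=0x5b: halt/N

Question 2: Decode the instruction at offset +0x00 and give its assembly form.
off 0x00: read 3b 3e a1 d8 as little → 0xd8a13e3b
  op=0xd8a13e3b>>24=0xd8 ⇒ set (RI)
  [23:22] rd=2 = $2
  [21:0] imm=2178619 = #2178619

set $2, #2178619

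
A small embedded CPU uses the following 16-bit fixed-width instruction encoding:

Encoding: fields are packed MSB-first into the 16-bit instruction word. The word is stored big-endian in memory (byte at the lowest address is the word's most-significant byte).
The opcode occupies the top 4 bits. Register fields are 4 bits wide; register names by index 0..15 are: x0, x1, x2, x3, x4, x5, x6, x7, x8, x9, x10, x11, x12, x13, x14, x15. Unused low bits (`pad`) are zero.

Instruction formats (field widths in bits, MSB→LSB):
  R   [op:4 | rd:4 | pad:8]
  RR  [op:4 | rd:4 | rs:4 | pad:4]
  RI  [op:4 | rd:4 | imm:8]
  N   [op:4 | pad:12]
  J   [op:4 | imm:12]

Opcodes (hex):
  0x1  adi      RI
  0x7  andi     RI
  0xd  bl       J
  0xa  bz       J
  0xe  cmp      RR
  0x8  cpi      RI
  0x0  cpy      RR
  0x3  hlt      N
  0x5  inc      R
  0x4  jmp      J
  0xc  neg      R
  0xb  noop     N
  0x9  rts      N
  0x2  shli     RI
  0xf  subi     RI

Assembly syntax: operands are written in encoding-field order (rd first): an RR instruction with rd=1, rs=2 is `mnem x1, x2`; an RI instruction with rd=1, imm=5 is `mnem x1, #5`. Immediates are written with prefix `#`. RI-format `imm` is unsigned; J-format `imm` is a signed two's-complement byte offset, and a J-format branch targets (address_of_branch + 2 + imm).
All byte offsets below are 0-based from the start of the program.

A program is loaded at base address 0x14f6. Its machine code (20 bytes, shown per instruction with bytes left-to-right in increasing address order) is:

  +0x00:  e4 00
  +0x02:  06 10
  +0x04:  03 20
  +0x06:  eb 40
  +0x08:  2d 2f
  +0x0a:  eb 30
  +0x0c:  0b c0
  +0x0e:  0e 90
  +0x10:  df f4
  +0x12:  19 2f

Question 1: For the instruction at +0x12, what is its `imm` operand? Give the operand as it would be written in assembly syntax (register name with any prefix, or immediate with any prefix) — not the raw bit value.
+0x12: 19 2f ⇒ word 0x192f (big)
  opcode bits[15:12]=0x1: adi/RI
  rd: (w>>8)&0xf=0x9 → x9
  imm: (w>>0)&0xff=0x2f → #47

#47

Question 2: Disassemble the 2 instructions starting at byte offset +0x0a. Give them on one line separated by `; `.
cmp x11, x3; cpy x11, x12

@+0a  big-endian(eb 30) = 0xeb30
  top 4b → 0xe → cmp [RR]
  [11:8] rd=11 = x11
  [7:4] rs=3 = x3
@+0c  big-endian(0b c0) = 0x0bc0
  top 4b → 0x0 → cpy [RR]
  [11:8] rd=11 = x11
  [7:4] rs=12 = x12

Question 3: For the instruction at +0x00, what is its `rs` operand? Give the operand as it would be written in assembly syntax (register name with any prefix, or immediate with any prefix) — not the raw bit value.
+0x00: e4 00 ⇒ word 0xe400 (big)
  opcode bits[15:12]=0xe: cmp/RR
  rd@[11:8]=0x4 ⇒ x4
  rs@[7:4]=0x0 ⇒ x0

x0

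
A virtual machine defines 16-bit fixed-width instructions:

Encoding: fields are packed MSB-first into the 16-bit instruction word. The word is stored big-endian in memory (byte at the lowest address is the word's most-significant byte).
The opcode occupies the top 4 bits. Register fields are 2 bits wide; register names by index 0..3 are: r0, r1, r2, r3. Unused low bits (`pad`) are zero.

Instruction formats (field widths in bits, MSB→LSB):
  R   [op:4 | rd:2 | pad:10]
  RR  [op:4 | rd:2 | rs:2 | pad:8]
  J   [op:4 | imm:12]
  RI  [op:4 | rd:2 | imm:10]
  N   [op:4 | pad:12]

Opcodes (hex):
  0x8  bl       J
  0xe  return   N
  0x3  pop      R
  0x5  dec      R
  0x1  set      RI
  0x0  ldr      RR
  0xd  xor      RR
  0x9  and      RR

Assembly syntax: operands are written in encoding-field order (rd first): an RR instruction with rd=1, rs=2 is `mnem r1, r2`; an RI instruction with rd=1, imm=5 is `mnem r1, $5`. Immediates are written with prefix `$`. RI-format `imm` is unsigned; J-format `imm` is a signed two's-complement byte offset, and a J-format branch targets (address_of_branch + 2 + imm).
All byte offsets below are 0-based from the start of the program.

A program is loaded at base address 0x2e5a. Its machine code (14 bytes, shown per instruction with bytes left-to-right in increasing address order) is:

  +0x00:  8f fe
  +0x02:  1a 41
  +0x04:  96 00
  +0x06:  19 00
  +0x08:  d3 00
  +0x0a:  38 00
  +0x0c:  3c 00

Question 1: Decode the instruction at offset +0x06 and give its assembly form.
+0x06: 19 00 ⇒ word 0x1900 (big)
  opcode bits[15:12]=0x1: set/RI
  rd: (w>>10)&0x3=0x2 → r2
  imm: (w>>0)&0x3ff=0x100 → $256

set r2, $256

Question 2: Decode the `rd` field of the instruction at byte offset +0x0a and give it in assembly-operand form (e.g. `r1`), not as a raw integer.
@+0a  big-endian(38 00) = 0x3800
  opcode bits[15:12]=0x3: pop/R
  rd: (w>>10)&0x3=0x2 → r2

r2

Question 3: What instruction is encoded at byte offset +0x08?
off 0x08: read d3 00 as big → 0xd300
  op=0xd300>>12=0xd ⇒ xor (RR)
  rd@[11:10]=0x0 ⇒ r0
  rs@[9:8]=0x3 ⇒ r3

xor r0, r3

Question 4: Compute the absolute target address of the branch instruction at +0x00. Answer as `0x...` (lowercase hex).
0x2e5a

@+00  big-endian(8f fe) = 0x8ffe
  opcode bits[15:12]=0x8: bl/J
  [11:0] imm=4094 (s12→-2) = $-2
  target = base 0x2e5a + off 0x00 + 2 + imm -2 = 0x2e5a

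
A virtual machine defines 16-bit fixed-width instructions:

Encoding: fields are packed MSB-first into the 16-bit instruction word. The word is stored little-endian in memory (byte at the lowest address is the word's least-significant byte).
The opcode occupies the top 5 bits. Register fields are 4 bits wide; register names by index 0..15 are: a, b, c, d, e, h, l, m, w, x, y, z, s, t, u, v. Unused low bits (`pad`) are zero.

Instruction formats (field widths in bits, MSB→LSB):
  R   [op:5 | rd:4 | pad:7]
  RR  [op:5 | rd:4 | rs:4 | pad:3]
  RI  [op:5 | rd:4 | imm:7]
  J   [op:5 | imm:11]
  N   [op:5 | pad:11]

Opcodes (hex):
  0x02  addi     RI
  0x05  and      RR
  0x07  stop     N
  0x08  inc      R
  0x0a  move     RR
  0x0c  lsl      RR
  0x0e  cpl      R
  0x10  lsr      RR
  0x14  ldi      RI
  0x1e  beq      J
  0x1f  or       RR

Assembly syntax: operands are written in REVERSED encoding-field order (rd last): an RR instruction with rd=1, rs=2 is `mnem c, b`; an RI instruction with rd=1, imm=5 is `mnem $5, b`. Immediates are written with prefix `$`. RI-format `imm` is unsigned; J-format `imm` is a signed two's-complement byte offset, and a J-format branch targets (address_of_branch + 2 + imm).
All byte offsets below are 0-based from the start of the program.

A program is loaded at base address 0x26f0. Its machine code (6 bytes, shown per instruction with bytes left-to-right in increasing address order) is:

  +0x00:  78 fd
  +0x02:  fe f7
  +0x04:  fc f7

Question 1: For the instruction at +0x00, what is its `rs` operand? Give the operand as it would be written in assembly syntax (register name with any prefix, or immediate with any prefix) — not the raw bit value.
v

+0x00: 78 fd ⇒ word 0xfd78 (little)
  opcode bits[15:11]=0x1f: or/RR
  rd: (w>>7)&0xf=0xa → y
  rs: (w>>3)&0xf=0xf → v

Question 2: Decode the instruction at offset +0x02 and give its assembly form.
@+02  little-endian(fe f7) = 0xf7fe
  top 5b → 0x1e → beq [J]
  imm: (w>>0)&0x7ff=0x7fe (s11→-2) → $-2

beq $-2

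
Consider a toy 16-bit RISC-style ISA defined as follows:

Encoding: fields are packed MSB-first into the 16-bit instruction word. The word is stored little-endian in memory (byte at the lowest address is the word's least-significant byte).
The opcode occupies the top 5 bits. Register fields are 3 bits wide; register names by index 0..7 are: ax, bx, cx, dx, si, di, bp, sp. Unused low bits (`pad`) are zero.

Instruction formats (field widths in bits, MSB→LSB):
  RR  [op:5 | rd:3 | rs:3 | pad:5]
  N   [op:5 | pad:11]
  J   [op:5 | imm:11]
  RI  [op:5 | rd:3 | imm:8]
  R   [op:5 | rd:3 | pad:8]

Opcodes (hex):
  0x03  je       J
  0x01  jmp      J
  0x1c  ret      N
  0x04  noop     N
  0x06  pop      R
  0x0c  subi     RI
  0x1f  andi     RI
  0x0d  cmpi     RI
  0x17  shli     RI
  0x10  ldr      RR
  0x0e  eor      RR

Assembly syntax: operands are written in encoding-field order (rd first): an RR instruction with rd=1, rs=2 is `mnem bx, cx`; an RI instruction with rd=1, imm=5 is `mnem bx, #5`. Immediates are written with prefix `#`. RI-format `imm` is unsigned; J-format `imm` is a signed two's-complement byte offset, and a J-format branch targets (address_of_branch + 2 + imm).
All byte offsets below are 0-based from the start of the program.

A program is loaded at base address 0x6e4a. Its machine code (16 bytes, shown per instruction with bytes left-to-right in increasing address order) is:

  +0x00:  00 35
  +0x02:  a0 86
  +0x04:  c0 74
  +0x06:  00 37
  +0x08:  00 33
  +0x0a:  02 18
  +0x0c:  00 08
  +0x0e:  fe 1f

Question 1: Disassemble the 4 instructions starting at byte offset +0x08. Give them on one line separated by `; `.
pop dx; je #2; jmp #0; je #-2

@+08  little-endian(00 33) = 0x3300
  opcode bits[15:11]=0x6: pop/R
  rd@[10:8]=0x3 ⇒ dx
@+0a  little-endian(02 18) = 0x1802
  opcode bits[15:11]=0x3: je/J
  imm@[10:0]=0x2 ⇒ #2
@+0c  little-endian(00 08) = 0x0800
  opcode bits[15:11]=0x1: jmp/J
  imm@[10:0]=0x0 ⇒ #0
@+0e  little-endian(fe 1f) = 0x1ffe
  opcode bits[15:11]=0x3: je/J
  imm@[10:0]=0x7fe (s11→-2) ⇒ #-2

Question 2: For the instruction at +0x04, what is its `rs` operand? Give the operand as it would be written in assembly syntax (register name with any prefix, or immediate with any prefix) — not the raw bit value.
bp

@+04  little-endian(c0 74) = 0x74c0
  top 5b → 0xe → eor [RR]
  rd: (w>>8)&0x7=0x4 → si
  rs: (w>>5)&0x7=0x6 → bp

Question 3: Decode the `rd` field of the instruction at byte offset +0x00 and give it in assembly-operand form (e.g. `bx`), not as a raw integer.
off 0x00: read 00 35 as little → 0x3500
  op=0x3500>>11=0x6 ⇒ pop (R)
  [10:8] rd=5 = di

di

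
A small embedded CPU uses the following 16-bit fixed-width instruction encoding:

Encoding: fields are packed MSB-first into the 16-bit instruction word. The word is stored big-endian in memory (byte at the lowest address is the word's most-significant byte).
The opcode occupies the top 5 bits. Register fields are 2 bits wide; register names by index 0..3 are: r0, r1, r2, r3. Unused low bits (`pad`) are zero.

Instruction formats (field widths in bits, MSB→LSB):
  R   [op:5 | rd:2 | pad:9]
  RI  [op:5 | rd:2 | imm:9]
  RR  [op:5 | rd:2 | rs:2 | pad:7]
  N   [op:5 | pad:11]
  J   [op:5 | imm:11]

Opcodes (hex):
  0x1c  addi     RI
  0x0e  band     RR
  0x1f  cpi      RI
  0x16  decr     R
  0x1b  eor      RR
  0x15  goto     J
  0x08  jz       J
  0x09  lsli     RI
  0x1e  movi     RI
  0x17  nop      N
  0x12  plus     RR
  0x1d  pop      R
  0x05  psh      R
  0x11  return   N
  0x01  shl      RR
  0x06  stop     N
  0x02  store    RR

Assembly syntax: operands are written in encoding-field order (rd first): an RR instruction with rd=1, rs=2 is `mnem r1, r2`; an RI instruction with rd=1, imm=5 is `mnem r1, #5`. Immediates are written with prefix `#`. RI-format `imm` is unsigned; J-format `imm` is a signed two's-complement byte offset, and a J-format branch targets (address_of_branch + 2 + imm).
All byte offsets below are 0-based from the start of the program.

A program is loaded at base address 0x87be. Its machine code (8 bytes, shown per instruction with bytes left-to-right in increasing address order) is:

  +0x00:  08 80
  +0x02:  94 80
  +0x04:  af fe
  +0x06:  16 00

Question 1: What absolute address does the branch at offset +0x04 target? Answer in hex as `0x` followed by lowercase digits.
0x87c2

off 0x04: read af fe as big → 0xaffe
  opcode bits[15:11]=0x15: goto/J
  imm@[10:0]=0x7fe (s11→-2) ⇒ #-2
  target = base 0x87be + off 0x04 + 2 + imm -2 = 0x87c2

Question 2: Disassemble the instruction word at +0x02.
plus r2, r1

[02] 94 80 → 0x9480
  top 5b → 0x12 → plus [RR]
  rd: (w>>9)&0x3=0x2 → r2
  rs: (w>>7)&0x3=0x1 → r1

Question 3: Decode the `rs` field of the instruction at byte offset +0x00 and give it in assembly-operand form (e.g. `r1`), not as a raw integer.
off 0x00: read 08 80 as big → 0x0880
  opcode bits[15:11]=0x1: shl/RR
  rd: (w>>9)&0x3=0x0 → r0
  rs: (w>>7)&0x3=0x1 → r1

r1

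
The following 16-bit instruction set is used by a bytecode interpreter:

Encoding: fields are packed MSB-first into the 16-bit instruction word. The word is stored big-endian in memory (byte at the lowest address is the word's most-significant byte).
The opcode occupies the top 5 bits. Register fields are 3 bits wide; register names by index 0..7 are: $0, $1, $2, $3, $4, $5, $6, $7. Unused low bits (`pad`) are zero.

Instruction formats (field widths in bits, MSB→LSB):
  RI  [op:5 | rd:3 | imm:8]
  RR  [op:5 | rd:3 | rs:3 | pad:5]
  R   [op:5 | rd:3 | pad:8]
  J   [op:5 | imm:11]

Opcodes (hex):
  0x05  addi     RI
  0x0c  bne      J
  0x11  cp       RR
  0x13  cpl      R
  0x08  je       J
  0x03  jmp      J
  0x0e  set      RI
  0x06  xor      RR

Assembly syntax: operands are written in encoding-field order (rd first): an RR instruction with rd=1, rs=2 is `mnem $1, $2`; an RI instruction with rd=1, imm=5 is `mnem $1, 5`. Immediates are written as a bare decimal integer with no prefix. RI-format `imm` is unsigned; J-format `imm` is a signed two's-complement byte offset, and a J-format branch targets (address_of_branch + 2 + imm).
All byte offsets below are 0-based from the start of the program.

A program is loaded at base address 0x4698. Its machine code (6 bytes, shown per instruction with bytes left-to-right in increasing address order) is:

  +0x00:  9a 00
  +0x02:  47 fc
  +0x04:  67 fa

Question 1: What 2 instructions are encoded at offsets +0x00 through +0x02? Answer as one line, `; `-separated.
cpl $2; je -4

[00] 9a 00 → 0x9a00
  op=0x9a00>>11=0x13 ⇒ cpl (R)
  [10:8] rd=2 = $2
[02] 47 fc → 0x47fc
  op=0x47fc>>11=0x8 ⇒ je (J)
  [10:0] imm=2044 (s11→-4) = -4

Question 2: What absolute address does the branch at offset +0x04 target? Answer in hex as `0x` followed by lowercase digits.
0x4698

@+04  big-endian(67 fa) = 0x67fa
  op=0x67fa>>11=0xc ⇒ bne (J)
  imm@[10:0]=0x7fa (s11→-6) ⇒ -6
  target = base 0x4698 + off 0x04 + 2 + imm -6 = 0x4698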